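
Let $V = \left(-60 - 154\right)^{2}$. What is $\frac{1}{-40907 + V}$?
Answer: $\frac{1}{4889} \approx 0.00020454$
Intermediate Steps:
$V = 45796$ ($V = \left(-214\right)^{2} = 45796$)
$\frac{1}{-40907 + V} = \frac{1}{-40907 + 45796} = \frac{1}{4889}$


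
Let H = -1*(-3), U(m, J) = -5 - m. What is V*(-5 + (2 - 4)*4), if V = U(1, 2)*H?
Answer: 234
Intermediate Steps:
H = 3
V = -18 (V = (-5 - 1*1)*3 = (-5 - 1)*3 = -6*3 = -18)
V*(-5 + (2 - 4)*4) = -18*(-5 + (2 - 4)*4) = -18*(-5 - 2*4) = -18*(-5 - 8) = -18*(-13) = 234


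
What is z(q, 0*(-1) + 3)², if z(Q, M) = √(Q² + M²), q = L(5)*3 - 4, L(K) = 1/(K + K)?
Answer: 2269/100 ≈ 22.690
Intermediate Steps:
L(K) = 1/(2*K)
q = -37/10 (q = ((½)/5)*3 - 4 = ((½)*(⅕))*3 - 4 = (⅒)*3 - 4 = 3/10 - 4 = -37/10 ≈ -3.7000)
z(Q, M) = √(M² + Q²)
z(q, 0*(-1) + 3)² = (√((0*(-1) + 3)² + (-37/10)²))² = (√((0 + 3)² + 1369/100))² = (√(3² + 1369/100))² = (√(9 + 1369/100))² = (√(2269/100))² = (√2269/10)² = 2269/100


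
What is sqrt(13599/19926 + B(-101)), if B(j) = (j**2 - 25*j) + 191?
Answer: sqrt(7035538254)/738 ≈ 113.66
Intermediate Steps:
B(j) = 191 + j**2 - 25*j
sqrt(13599/19926 + B(-101)) = sqrt(13599/19926 + (191 + (-101)**2 - 25*(-101))) = sqrt(13599*(1/19926) + (191 + 10201 + 2525)) = sqrt(1511/2214 + 12917) = sqrt(28599749/2214) = sqrt(7035538254)/738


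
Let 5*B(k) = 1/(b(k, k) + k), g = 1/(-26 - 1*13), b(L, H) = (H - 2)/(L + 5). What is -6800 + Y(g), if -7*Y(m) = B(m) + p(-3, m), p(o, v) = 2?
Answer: -779475184/114625 ≈ -6800.2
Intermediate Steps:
b(L, H) = (-2 + H)/(5 + L)
g = -1/39 (g = 1/(-26 - 13) = 1/(-39) = -1/39 ≈ -0.025641)
B(k) = 1/(5*(k + (-2 + k)/(5 + k))) (B(k) = 1/(5*((-2 + k)/(5 + k) + k)) = 1/(5*(k + (-2 + k)/(5 + k))))
Y(m) = -2/7 - (5 + m)/(35*(-2 + m² + 6*m)) (Y(m) = -((5 + m)/(5*(-2 + m² + 6*m)) + 2)/7 = -(2 + (5 + m)/(5*(-2 + m² + 6*m)))/7 = -2/7 - (5 + m)/(35*(-2 + m² + 6*m)))
-6800 + Y(g) = -6800 + (15 - 61*(-1/39) - 10*(-1/39)²)/(35*(-2 + (-1/39)² + 6*(-1/39))) = -6800 + (15 + 61/39 - 10*1/1521)/(35*(-2 + 1/1521 - 2/13)) = -6800 + (15 + 61/39 - 10/1521)/(35*(-3275/1521)) = -6800 + (1/35)*(-1521/3275)*(25184/1521) = -6800 - 25184/114625 = -779475184/114625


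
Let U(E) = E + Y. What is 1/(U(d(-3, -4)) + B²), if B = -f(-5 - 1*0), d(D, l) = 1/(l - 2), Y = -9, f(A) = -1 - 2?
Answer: -6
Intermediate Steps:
f(A) = -3
d(D, l) = 1/(-2 + l)
B = 3 (B = -1*(-3) = 3)
U(E) = -9 + E (U(E) = E - 9 = -9 + E)
1/(U(d(-3, -4)) + B²) = 1/((-9 + 1/(-2 - 4)) + 3²) = 1/((-9 + 1/(-6)) + 9) = 1/((-9 - ⅙) + 9) = 1/(-55/6 + 9) = 1/(-⅙) = -6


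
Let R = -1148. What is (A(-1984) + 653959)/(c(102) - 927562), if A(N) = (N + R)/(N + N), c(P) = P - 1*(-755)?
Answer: -648728111/919291360 ≈ -0.70568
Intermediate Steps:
c(P) = 755 + P (c(P) = P + 755 = 755 + P)
A(N) = (-1148 + N)/(2*N) (A(N) = (N - 1148)/(N + N) = (-1148 + N)/((2*N)) = (-1148 + N)*(1/(2*N)) = (-1148 + N)/(2*N))
(A(-1984) + 653959)/(c(102) - 927562) = ((1/2)*(-1148 - 1984)/(-1984) + 653959)/((755 + 102) - 927562) = ((1/2)*(-1/1984)*(-3132) + 653959)/(857 - 927562) = (783/992 + 653959)/(-926705) = (648728111/992)*(-1/926705) = -648728111/919291360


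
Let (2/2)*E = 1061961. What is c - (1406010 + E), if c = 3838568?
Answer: 1370597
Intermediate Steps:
E = 1061961
c - (1406010 + E) = 3838568 - (1406010 + 1061961) = 3838568 - 1*2467971 = 3838568 - 2467971 = 1370597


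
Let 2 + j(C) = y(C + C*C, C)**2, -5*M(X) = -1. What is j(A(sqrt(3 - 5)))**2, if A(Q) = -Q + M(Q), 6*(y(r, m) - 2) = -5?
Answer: 529/1296 ≈ 0.40818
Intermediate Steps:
M(X) = 1/5 (M(X) = -1/5*(-1) = 1/5)
y(r, m) = 7/6 (y(r, m) = 2 + (1/6)*(-5) = 2 - 5/6 = 7/6)
A(Q) = 1/5 - Q (A(Q) = -Q + 1/5 = 1/5 - Q)
j(C) = -23/36 (j(C) = -2 + (7/6)**2 = -2 + 49/36 = -23/36)
j(A(sqrt(3 - 5)))**2 = (-23/36)**2 = 529/1296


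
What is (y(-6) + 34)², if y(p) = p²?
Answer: 4900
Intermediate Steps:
(y(-6) + 34)² = ((-6)² + 34)² = (36 + 34)² = 70² = 4900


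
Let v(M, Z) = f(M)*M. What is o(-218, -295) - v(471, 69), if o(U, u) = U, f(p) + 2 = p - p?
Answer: 724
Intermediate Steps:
f(p) = -2 (f(p) = -2 + (p - p) = -2 + 0 = -2)
v(M, Z) = -2*M
o(-218, -295) - v(471, 69) = -218 - (-2)*471 = -218 - 1*(-942) = -218 + 942 = 724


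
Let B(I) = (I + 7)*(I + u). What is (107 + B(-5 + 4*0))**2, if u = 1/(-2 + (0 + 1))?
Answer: 9025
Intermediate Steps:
u = -1 (u = 1/(-2 + 1) = 1/(-1) = -1)
B(I) = (-1 + I)*(7 + I) (B(I) = (I + 7)*(I - 1) = (7 + I)*(-1 + I) = (-1 + I)*(7 + I))
(107 + B(-5 + 4*0))**2 = (107 + (-7 + (-5 + 4*0)**2 + 6*(-5 + 4*0)))**2 = (107 + (-7 + (-5 + 0)**2 + 6*(-5 + 0)))**2 = (107 + (-7 + (-5)**2 + 6*(-5)))**2 = (107 + (-7 + 25 - 30))**2 = (107 - 12)**2 = 95**2 = 9025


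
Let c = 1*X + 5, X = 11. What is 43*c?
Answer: 688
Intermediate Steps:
c = 16 (c = 1*11 + 5 = 11 + 5 = 16)
43*c = 43*16 = 688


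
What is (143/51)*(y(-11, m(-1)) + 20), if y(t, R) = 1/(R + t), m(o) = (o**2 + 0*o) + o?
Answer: 949/17 ≈ 55.824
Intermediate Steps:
m(o) = o + o**2 (m(o) = (o**2 + 0) + o = o**2 + o = o + o**2)
(143/51)*(y(-11, m(-1)) + 20) = (143/51)*(1/(-(1 - 1) - 11) + 20) = (143*(1/51))*(1/(-1*0 - 11) + 20) = 143*(1/(0 - 11) + 20)/51 = 143*(1/(-11) + 20)/51 = 143*(-1/11 + 20)/51 = (143/51)*(219/11) = 949/17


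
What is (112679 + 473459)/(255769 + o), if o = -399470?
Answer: -586138/143701 ≈ -4.0789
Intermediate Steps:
(112679 + 473459)/(255769 + o) = (112679 + 473459)/(255769 - 399470) = 586138/(-143701) = 586138*(-1/143701) = -586138/143701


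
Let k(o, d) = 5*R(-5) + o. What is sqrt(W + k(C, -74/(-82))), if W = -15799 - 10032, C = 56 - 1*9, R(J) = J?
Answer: I*sqrt(25809) ≈ 160.65*I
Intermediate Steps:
C = 47 (C = 56 - 9 = 47)
k(o, d) = -25 + o (k(o, d) = 5*(-5) + o = -25 + o)
W = -25831
sqrt(W + k(C, -74/(-82))) = sqrt(-25831 + (-25 + 47)) = sqrt(-25831 + 22) = sqrt(-25809) = I*sqrt(25809)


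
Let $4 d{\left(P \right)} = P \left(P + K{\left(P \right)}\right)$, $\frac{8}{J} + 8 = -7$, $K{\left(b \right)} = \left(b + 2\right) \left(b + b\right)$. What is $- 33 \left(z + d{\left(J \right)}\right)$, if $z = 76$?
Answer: $- \frac{2831884}{1125} \approx -2517.2$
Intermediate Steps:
$K{\left(b \right)} = 2 b \left(2 + b\right)$ ($K{\left(b \right)} = \left(2 + b\right) 2 b = 2 b \left(2 + b\right)$)
$J = - \frac{8}{15}$ ($J = \frac{8}{-8 - 7} = \frac{8}{-15} = 8 \left(- \frac{1}{15}\right) = - \frac{8}{15} \approx -0.53333$)
$d{\left(P \right)} = \frac{P \left(P + 2 P \left(2 + P\right)\right)}{4}$
$- 33 \left(z + d{\left(J \right)}\right) = - 33 \left(76 + \frac{\left(- \frac{8}{15}\right)^{2} \left(5 + 2 \left(- \frac{8}{15}\right)\right)}{4}\right) = - 33 \left(76 + \frac{1}{4} \cdot \frac{64}{225} \left(5 - \frac{16}{15}\right)\right) = - 33 \left(76 + \frac{1}{4} \cdot \frac{64}{225} \cdot \frac{59}{15}\right) = - 33 \left(76 + \frac{944}{3375}\right) = \left(-33\right) \frac{257444}{3375} = - \frac{2831884}{1125}$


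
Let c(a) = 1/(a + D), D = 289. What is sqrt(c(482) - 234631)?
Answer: 10*I*sqrt(1394742855)/771 ≈ 484.39*I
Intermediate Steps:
c(a) = 1/(289 + a) (c(a) = 1/(a + 289) = 1/(289 + a))
sqrt(c(482) - 234631) = sqrt(1/(289 + 482) - 234631) = sqrt(1/771 - 234631) = sqrt(-180900500/771) = 10*I*sqrt(1394742855)/771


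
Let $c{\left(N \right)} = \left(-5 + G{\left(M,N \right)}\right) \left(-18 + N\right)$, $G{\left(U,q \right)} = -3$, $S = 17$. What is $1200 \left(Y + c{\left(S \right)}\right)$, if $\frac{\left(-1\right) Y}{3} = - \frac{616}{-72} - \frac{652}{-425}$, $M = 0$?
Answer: $- \frac{454288}{17} \approx -26723.0$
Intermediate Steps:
$Y = - \frac{38593}{1275}$ ($Y = - 3 \left(- \frac{616}{-72} - \frac{652}{-425}\right) = - 3 \left(\left(-616\right) \left(- \frac{1}{72}\right) - - \frac{652}{425}\right) = - 3 \left(\frac{77}{9} + \frac{652}{425}\right) = \left(-3\right) \frac{38593}{3825} = - \frac{38593}{1275} \approx -30.269$)
$c{\left(N \right)} = 144 - 8 N$ ($c{\left(N \right)} = \left(-5 - 3\right) \left(-18 + N\right) = - 8 \left(-18 + N\right) = 144 - 8 N$)
$1200 \left(Y + c{\left(S \right)}\right) = 1200 \left(- \frac{38593}{1275} + \left(144 - 136\right)\right) = 1200 \left(- \frac{38593}{1275} + 8\right) = 1200 \left(- \frac{28393}{1275}\right) = - \frac{454288}{17}$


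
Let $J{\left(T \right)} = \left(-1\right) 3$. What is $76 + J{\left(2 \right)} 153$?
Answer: $-383$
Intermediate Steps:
$J{\left(T \right)} = -3$
$76 + J{\left(2 \right)} 153 = 76 - 459 = -383$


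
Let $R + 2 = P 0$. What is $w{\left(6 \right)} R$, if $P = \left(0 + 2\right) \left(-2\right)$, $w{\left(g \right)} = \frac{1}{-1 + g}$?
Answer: $- \frac{2}{5} \approx -0.4$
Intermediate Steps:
$P = -4$ ($P = 2 \left(-2\right) = -4$)
$R = -2$ ($R = -2 - 0 = -2 + 0 = -2$)
$w{\left(6 \right)} R = \frac{1}{-1 + 6} \left(-2\right) = \frac{1}{5} \left(-2\right) = - \frac{2}{5}$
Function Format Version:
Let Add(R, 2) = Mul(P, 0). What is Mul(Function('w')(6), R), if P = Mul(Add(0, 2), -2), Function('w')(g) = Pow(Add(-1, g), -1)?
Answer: Rational(-2, 5) ≈ -0.40000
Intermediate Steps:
P = -4 (P = Mul(2, -2) = -4)
R = -2 (R = Add(-2, Mul(-4, 0)) = Add(-2, 0) = -2)
Mul(Function('w')(6), R) = Mul(Pow(Add(-1, 6), -1), -2) = Mul(Pow(5, -1), -2) = Mul(Rational(1, 5), -2) = Rational(-2, 5)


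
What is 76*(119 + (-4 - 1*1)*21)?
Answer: 1064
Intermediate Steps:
76*(119 + (-4 - 1*1)*21) = 76*(119 + (-4 - 1)*21) = 76*(119 - 5*21) = 76*(119 - 105) = 76*14 = 1064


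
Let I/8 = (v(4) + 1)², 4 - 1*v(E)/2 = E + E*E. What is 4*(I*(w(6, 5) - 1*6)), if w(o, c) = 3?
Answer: -92256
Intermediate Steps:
v(E) = 8 - 2*E - 2*E² (v(E) = 8 - 2*(E + E*E) = 8 - 2*(E + E²) = 8 + (-2*E - 2*E²) = 8 - 2*E - 2*E²)
I = 7688 (I = 8*((8 - 2*4 - 2*4²) + 1)² = 8*((8 - 8 - 2*16) + 1)² = 8*((8 - 8 - 32) + 1)² = 8*(-32 + 1)² = 8*(-31)² = 8*961 = 7688)
4*(I*(w(6, 5) - 1*6)) = 4*(7688*(3 - 1*6)) = 4*(7688*(3 - 6)) = 4*(7688*(-3)) = 4*(-23064) = -92256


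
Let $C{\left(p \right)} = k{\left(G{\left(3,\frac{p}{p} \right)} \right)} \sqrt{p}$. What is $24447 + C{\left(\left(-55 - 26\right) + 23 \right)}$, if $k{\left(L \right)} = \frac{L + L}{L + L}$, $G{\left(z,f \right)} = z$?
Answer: $24447 + i \sqrt{58} \approx 24447.0 + 7.6158 i$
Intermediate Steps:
$k{\left(L \right)} = 1$ ($k{\left(L \right)} = \frac{2 L}{2 L} = 2 L \frac{1}{2 L} = 1$)
$C{\left(p \right)} = \sqrt{p}$ ($C{\left(p \right)} = 1 \sqrt{p} = \sqrt{p}$)
$24447 + C{\left(\left(-55 - 26\right) + 23 \right)} = 24447 + \sqrt{\left(-55 - 26\right) + 23} = 24447 + \sqrt{-81 + 23} = 24447 + \sqrt{-58} = 24447 + i \sqrt{58}$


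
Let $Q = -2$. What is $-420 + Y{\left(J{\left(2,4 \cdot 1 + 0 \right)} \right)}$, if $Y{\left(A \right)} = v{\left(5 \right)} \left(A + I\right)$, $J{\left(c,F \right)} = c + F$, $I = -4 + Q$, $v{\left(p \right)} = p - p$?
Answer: $-420$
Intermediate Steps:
$v{\left(p \right)} = 0$
$I = -6$ ($I = -4 - 2 = -6$)
$J{\left(c,F \right)} = F + c$
$Y{\left(A \right)} = 0$ ($Y{\left(A \right)} = 0 \left(A - 6\right) = 0 \left(-6 + A\right) = 0$)
$-420 + Y{\left(J{\left(2,4 \cdot 1 + 0 \right)} \right)} = -420 + 0 = -420$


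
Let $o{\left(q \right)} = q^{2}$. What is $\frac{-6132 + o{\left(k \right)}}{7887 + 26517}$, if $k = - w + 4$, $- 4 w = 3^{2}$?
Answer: $- \frac{97487}{550464} \approx -0.1771$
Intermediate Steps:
$w = - \frac{9}{4}$ ($w = - \frac{3^{2}}{4} = \left(- \frac{1}{4}\right) 9 = - \frac{9}{4} \approx -2.25$)
$k = \frac{25}{4}$ ($k = \left(-1\right) \left(- \frac{9}{4}\right) + 4 = \frac{9}{4} + 4 = \frac{25}{4} \approx 6.25$)
$\frac{-6132 + o{\left(k \right)}}{7887 + 26517} = \frac{-6132 + \left(\frac{25}{4}\right)^{2}}{7887 + 26517} = \frac{-6132 + \frac{625}{16}}{34404} = \left(- \frac{97487}{16}\right) \frac{1}{34404} = - \frac{97487}{550464}$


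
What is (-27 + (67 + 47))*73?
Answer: 6351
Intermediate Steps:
(-27 + (67 + 47))*73 = (-27 + 114)*73 = 87*73 = 6351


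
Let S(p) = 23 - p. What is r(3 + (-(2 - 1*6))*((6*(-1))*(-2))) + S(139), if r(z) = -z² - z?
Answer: -2768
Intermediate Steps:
r(z) = -z - z²
r(3 + (-(2 - 1*6))*((6*(-1))*(-2))) + S(139) = -(3 + (-(2 - 1*6))*((6*(-1))*(-2)))*(1 + (3 + (-(2 - 1*6))*((6*(-1))*(-2)))) + (23 - 1*139) = -(3 + (-(2 - 6))*(-6*(-2)))*(1 + (3 + (-(2 - 6))*(-6*(-2)))) + (23 - 139) = -(3 - 1*(-4)*12)*(1 + (3 - 1*(-4)*12)) - 116 = -(3 + 4*12)*(1 + (3 + 4*12)) - 116 = -(3 + 48)*(1 + (3 + 48)) - 116 = -1*51*(1 + 51) - 116 = -1*51*52 - 116 = -2652 - 116 = -2768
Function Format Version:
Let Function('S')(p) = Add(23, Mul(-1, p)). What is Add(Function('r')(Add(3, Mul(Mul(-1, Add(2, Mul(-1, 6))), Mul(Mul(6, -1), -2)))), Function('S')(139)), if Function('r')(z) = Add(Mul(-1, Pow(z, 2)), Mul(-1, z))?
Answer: -2768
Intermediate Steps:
Function('r')(z) = Add(Mul(-1, z), Mul(-1, Pow(z, 2)))
Add(Function('r')(Add(3, Mul(Mul(-1, Add(2, Mul(-1, 6))), Mul(Mul(6, -1), -2)))), Function('S')(139)) = Add(Mul(-1, Add(3, Mul(Mul(-1, Add(2, Mul(-1, 6))), Mul(Mul(6, -1), -2))), Add(1, Add(3, Mul(Mul(-1, Add(2, Mul(-1, 6))), Mul(Mul(6, -1), -2))))), Add(23, Mul(-1, 139))) = Add(Mul(-1, Add(3, Mul(Mul(-1, Add(2, -6)), Mul(-6, -2))), Add(1, Add(3, Mul(Mul(-1, Add(2, -6)), Mul(-6, -2))))), Add(23, -139)) = Add(Mul(-1, Add(3, Mul(Mul(-1, -4), 12)), Add(1, Add(3, Mul(Mul(-1, -4), 12)))), -116) = Add(Mul(-1, Add(3, Mul(4, 12)), Add(1, Add(3, Mul(4, 12)))), -116) = Add(Mul(-1, Add(3, 48), Add(1, Add(3, 48))), -116) = Add(Mul(-1, 51, Add(1, 51)), -116) = Add(Mul(-1, 51, 52), -116) = Add(-2652, -116) = -2768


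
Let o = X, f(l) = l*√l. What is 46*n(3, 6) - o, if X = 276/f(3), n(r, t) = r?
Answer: 138 - 92*√3/3 ≈ 84.884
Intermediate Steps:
f(l) = l^(3/2)
X = 92*√3/3 (X = 276/(3^(3/2)) = 276/((3*√3)) = 276*(√3/9) = 92*√3/3 ≈ 53.116)
o = 92*√3/3 ≈ 53.116
46*n(3, 6) - o = 46*3 - 92*√3/3 = 138 - 92*√3/3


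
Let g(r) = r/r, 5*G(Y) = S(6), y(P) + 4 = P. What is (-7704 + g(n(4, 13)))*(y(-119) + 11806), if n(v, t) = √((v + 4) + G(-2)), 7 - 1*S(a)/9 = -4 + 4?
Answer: -89994149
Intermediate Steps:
y(P) = -4 + P
S(a) = 63 (S(a) = 63 - 9*(-4 + 4) = 63 - 9*0 = 63 + 0 = 63)
G(Y) = 63/5 (G(Y) = (⅕)*63 = 63/5)
n(v, t) = √(83/5 + v) (n(v, t) = √((v + 4) + 63/5) = √((4 + v) + 63/5) = √(83/5 + v))
g(r) = 1
(-7704 + g(n(4, 13)))*(y(-119) + 11806) = (-7704 + 1)*((-4 - 119) + 11806) = -7703*(-123 + 11806) = -7703*11683 = -89994149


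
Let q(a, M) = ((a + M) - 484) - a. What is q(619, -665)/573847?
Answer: -1149/573847 ≈ -0.0020023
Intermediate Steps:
q(a, M) = -484 + M (q(a, M) = ((M + a) - 484) - a = (-484 + M + a) - a = -484 + M)
q(619, -665)/573847 = (-484 - 665)/573847 = -1149*1/573847 = -1149/573847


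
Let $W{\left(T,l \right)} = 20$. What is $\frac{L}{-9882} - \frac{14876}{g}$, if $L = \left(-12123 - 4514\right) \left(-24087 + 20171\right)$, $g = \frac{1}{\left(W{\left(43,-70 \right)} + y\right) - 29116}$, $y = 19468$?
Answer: $\frac{707647723202}{4941} \approx 1.4322 \cdot 10^{8}$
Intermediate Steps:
$g = - \frac{1}{9628}$ ($g = \frac{1}{\left(20 + 19468\right) - 29116} = \frac{1}{19488 - 29116} = \frac{1}{-9628} = - \frac{1}{9628} \approx -0.00010386$)
$L = 65150492$ ($L = \left(-16637\right) \left(-3916\right) = 65150492$)
$\frac{L}{-9882} - \frac{14876}{g} = \frac{65150492}{-9882} - \frac{14876}{- \frac{1}{9628}} = 65150492 \left(- \frac{1}{9882}\right) - -143226128 = - \frac{32575246}{4941} + 143226128 = \frac{707647723202}{4941}$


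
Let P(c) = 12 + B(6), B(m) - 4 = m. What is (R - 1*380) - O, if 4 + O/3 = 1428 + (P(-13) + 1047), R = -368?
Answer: -8227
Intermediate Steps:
B(m) = 4 + m
P(c) = 22 (P(c) = 12 + (4 + 6) = 12 + 10 = 22)
O = 7479 (O = -12 + 3*(1428 + (22 + 1047)) = -12 + 3*(1428 + 1069) = -12 + 3*2497 = -12 + 7491 = 7479)
(R - 1*380) - O = (-368 - 1*380) - 1*7479 = (-368 - 380) - 7479 = -748 - 7479 = -8227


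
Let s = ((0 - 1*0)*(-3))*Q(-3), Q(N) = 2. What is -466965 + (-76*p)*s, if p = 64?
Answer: -466965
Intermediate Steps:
s = 0 (s = ((0 - 1*0)*(-3))*2 = ((0 + 0)*(-3))*2 = (0*(-3))*2 = 0*2 = 0)
-466965 + (-76*p)*s = -466965 - 76*64*0 = -466965 - 4864*0 = -466965 + 0 = -466965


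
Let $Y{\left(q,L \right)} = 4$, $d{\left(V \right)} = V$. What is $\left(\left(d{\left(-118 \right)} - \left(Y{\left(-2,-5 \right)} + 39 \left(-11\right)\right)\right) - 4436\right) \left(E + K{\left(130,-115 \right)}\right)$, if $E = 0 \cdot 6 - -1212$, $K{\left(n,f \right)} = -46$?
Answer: $-4814414$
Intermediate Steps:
$E = 1212$ ($E = 0 + 1212 = 1212$)
$\left(\left(d{\left(-118 \right)} - \left(Y{\left(-2,-5 \right)} + 39 \left(-11\right)\right)\right) - 4436\right) \left(E + K{\left(130,-115 \right)}\right) = \left(\left(-118 - \left(4 + 39 \left(-11\right)\right)\right) - 4436\right) \left(1212 - 46\right) = \left(\left(-118 - \left(4 - 429\right)\right) - 4436\right) 1166 = \left(\left(-118 - -425\right) - 4436\right) 1166 = \left(\left(-118 + 425\right) - 4436\right) 1166 = \left(307 - 4436\right) 1166 = \left(-4129\right) 1166 = -4814414$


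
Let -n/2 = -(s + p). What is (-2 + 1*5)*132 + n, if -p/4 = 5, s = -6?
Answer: 344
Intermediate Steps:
p = -20 (p = -4*5 = -20)
n = -52 (n = -(-2)*(-6 - 20) = -(-2)*(-26) = -2*26 = -52)
(-2 + 1*5)*132 + n = (-2 + 1*5)*132 - 52 = (-2 + 5)*132 - 52 = 3*132 - 52 = 396 - 52 = 344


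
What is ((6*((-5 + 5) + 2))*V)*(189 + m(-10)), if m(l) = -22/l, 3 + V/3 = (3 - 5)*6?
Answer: -103248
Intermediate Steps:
V = -45 (V = -9 + 3*((3 - 5)*6) = -9 + 3*(-2*6) = -9 + 3*(-12) = -9 - 36 = -45)
((6*((-5 + 5) + 2))*V)*(189 + m(-10)) = ((6*((-5 + 5) + 2))*(-45))*(189 - 22/(-10)) = ((6*(0 + 2))*(-45))*(189 - 22*(-1/10)) = ((6*2)*(-45))*(189 + 11/5) = (12*(-45))*(956/5) = -540*956/5 = -103248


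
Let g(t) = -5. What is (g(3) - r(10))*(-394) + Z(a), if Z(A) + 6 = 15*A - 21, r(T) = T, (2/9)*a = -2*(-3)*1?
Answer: 6288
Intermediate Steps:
a = 27 (a = 9*(-2*(-3)*1)/2 = 9*(6*1)/2 = (9/2)*6 = 27)
Z(A) = -27 + 15*A (Z(A) = -6 + (15*A - 21) = -6 + (-21 + 15*A) = -27 + 15*A)
(g(3) - r(10))*(-394) + Z(a) = (-5 - 1*10)*(-394) + (-27 + 15*27) = (-5 - 10)*(-394) + (-27 + 405) = -15*(-394) + 378 = 5910 + 378 = 6288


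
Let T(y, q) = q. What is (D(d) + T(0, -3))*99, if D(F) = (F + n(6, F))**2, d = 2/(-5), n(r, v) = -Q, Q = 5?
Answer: 64746/25 ≈ 2589.8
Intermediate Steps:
n(r, v) = -5 (n(r, v) = -1*5 = -5)
d = -2/5 (d = 2*(-1/5) = -2/5 ≈ -0.40000)
D(F) = (-5 + F)**2 (D(F) = (F - 5)**2 = (-5 + F)**2)
(D(d) + T(0, -3))*99 = ((-5 - 2/5)**2 - 3)*99 = ((-27/5)**2 - 3)*99 = (729/25 - 3)*99 = (654/25)*99 = 64746/25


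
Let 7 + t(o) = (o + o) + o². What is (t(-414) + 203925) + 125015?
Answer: 499501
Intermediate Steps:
t(o) = -7 + o² + 2*o (t(o) = -7 + ((o + o) + o²) = -7 + (2*o + o²) = -7 + (o² + 2*o) = -7 + o² + 2*o)
(t(-414) + 203925) + 125015 = ((-7 + (-414)² + 2*(-414)) + 203925) + 125015 = ((-7 + 171396 - 828) + 203925) + 125015 = (170561 + 203925) + 125015 = 374486 + 125015 = 499501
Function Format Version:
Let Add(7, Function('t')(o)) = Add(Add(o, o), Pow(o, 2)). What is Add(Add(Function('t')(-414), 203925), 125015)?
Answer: 499501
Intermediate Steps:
Function('t')(o) = Add(-7, Pow(o, 2), Mul(2, o)) (Function('t')(o) = Add(-7, Add(Add(o, o), Pow(o, 2))) = Add(-7, Add(Mul(2, o), Pow(o, 2))) = Add(-7, Add(Pow(o, 2), Mul(2, o))) = Add(-7, Pow(o, 2), Mul(2, o)))
Add(Add(Function('t')(-414), 203925), 125015) = Add(Add(Add(-7, Pow(-414, 2), Mul(2, -414)), 203925), 125015) = Add(Add(Add(-7, 171396, -828), 203925), 125015) = Add(Add(170561, 203925), 125015) = Add(374486, 125015) = 499501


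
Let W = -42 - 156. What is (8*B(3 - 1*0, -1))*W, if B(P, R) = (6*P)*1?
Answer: -28512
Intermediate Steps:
B(P, R) = 6*P
W = -198
(8*B(3 - 1*0, -1))*W = (8*(6*(3 - 1*0)))*(-198) = (8*(6*(3 + 0)))*(-198) = (8*(6*3))*(-198) = (8*18)*(-198) = 144*(-198) = -28512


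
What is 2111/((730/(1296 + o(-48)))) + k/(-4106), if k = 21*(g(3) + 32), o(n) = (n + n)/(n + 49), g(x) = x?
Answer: 1040078265/299738 ≈ 3470.0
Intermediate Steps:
o(n) = 2*n/(49 + n) (o(n) = (2*n)/(49 + n) = 2*n/(49 + n))
k = 735 (k = 21*(3 + 32) = 21*35 = 735)
2111/((730/(1296 + o(-48)))) + k/(-4106) = 2111/((730/(1296 + 2*(-48)/(49 - 48)))) + 735/(-4106) = 2111/((730/(1296 + 2*(-48)/1))) + 735*(-1/4106) = 2111/((730/(1296 + 2*(-48)*1))) - 735/4106 = 2111/((730/(1296 - 96))) - 735/4106 = 2111/((730/1200)) - 735/4106 = 2111/((730*(1/1200))) - 735/4106 = 2111/(73/120) - 735/4106 = 2111*(120/73) - 735/4106 = 253320/73 - 735/4106 = 1040078265/299738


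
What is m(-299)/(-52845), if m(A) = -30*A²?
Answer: 13754/271 ≈ 50.753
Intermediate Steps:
m(-299)/(-52845) = -30*(-299)²/(-52845) = -30*89401*(-1/52845) = -2682030*(-1/52845) = 13754/271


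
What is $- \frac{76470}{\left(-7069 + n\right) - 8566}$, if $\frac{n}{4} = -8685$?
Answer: $\frac{15294}{10075} \approx 1.518$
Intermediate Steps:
$n = -34740$ ($n = 4 \left(-8685\right) = -34740$)
$- \frac{76470}{\left(-7069 + n\right) - 8566} = - \frac{76470}{\left(-7069 - 34740\right) - 8566} = - \frac{76470}{-41809 - 8566} = - \frac{76470}{-50375} = \left(-76470\right) \left(- \frac{1}{50375}\right) = \frac{15294}{10075}$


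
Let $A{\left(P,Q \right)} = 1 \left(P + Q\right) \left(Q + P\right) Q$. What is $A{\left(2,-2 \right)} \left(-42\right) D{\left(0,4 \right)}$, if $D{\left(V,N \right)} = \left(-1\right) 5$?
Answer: $0$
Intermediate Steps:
$D{\left(V,N \right)} = -5$
$A{\left(P,Q \right)} = Q \left(P + Q\right)^{2}$ ($A{\left(P,Q \right)} = 1 \left(P + Q\right) \left(P + Q\right) Q = 1 \left(P + Q\right)^{2} Q = \left(P + Q\right)^{2} Q = Q \left(P + Q\right)^{2}$)
$A{\left(2,-2 \right)} \left(-42\right) D{\left(0,4 \right)} = - 2 \left(2 - 2\right)^{2} \left(-42\right) \left(-5\right) = - 2 \cdot 0^{2} \left(-42\right) \left(-5\right) = \left(-2\right) 0 \left(-42\right) \left(-5\right) = 0 \left(-42\right) \left(-5\right) = 0 \left(-5\right) = 0$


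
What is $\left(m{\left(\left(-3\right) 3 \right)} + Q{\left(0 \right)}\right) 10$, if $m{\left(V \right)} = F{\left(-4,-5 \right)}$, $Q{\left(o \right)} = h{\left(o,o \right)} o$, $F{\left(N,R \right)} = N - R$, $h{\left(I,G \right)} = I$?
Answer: $10$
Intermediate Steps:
$Q{\left(o \right)} = o^{2}$ ($Q{\left(o \right)} = o o = o^{2}$)
$m{\left(V \right)} = 1$ ($m{\left(V \right)} = -4 - -5 = -4 + 5 = 1$)
$\left(m{\left(\left(-3\right) 3 \right)} + Q{\left(0 \right)}\right) 10 = \left(1 + 0^{2}\right) 10 = \left(1 + 0\right) 10 = 1 \cdot 10 = 10$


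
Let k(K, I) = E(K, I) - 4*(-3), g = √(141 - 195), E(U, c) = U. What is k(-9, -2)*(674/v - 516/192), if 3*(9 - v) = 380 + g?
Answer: 3*(-129*√6 + 47531*I)/(16*(-353*I + 3*√6)) ≈ -25.239 + 0.35757*I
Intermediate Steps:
g = 3*I*√6 (g = √(-54) = 3*I*√6 ≈ 7.3485*I)
v = -353/3 - I*√6 (v = 9 - (380 + 3*I*√6)/3 = 9 + (-380/3 - I*√6) = -353/3 - I*√6 ≈ -117.67 - 2.4495*I)
k(K, I) = 12 + K (k(K, I) = K - 4*(-3) = K + 12 = 12 + K)
k(-9, -2)*(674/v - 516/192) = (12 - 9)*(674/(-353/3 - I*√6) - 516/192) = 3*(674/(-353/3 - I*√6) - 516*1/192) = 3*(674/(-353/3 - I*√6) - 43/16) = 3*(-43/16 + 674/(-353/3 - I*√6)) = -129/16 + 2022/(-353/3 - I*√6)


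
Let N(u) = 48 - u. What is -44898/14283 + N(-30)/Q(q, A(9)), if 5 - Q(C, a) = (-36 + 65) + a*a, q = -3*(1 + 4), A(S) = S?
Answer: -647596/166635 ≈ -3.8863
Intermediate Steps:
q = -15 (q = -3*5 = -15)
Q(C, a) = -24 - a² (Q(C, a) = 5 - ((-36 + 65) + a*a) = 5 - (29 + a²) = 5 + (-29 - a²) = -24 - a²)
-44898/14283 + N(-30)/Q(q, A(9)) = -44898/14283 + (48 - 1*(-30))/(-24 - 1*9²) = -44898*1/14283 + (48 + 30)/(-24 - 1*81) = -14966/4761 + 78/(-24 - 81) = -14966/4761 + 78/(-105) = -14966/4761 + 78*(-1/105) = -14966/4761 - 26/35 = -647596/166635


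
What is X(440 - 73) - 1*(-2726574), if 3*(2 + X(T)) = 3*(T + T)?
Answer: 2727306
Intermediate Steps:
X(T) = -2 + 2*T (X(T) = -2 + (3*(T + T))/3 = -2 + (3*(2*T))/3 = -2 + (6*T)/3 = -2 + 2*T)
X(440 - 73) - 1*(-2726574) = (-2 + 2*(440 - 73)) - 1*(-2726574) = (-2 + 2*367) + 2726574 = (-2 + 734) + 2726574 = 732 + 2726574 = 2727306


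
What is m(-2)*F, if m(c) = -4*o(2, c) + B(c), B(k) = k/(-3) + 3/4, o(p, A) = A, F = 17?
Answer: 1921/12 ≈ 160.08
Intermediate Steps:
B(k) = ¾ - k/3 (B(k) = k*(-⅓) + 3*(¼) = -k/3 + ¾ = ¾ - k/3)
m(c) = ¾ - 13*c/3 (m(c) = -4*c + (¾ - c/3) = ¾ - 13*c/3)
m(-2)*F = (¾ - 13/3*(-2))*17 = (¾ + 26/3)*17 = (113/12)*17 = 1921/12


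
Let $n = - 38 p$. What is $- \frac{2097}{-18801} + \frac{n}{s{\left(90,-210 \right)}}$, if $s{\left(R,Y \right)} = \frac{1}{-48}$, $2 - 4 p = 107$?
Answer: $- \frac{100021087}{2089} \approx -47880.0$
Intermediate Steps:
$p = - \frac{105}{4}$ ($p = \frac{1}{2} - \frac{107}{4} = - \frac{105}{4} \approx -26.25$)
$s{\left(R,Y \right)} = - \frac{1}{48}$
$n = \frac{1995}{2}$ ($n = \left(-38\right) \left(- \frac{105}{4}\right) = \frac{1995}{2} \approx 997.5$)
$- \frac{2097}{-18801} + \frac{n}{s{\left(90,-210 \right)}} = - \frac{2097}{-18801} + \frac{1995}{2 \left(- \frac{1}{48}\right)} = \left(-2097\right) \left(- \frac{1}{18801}\right) + \frac{1995}{2} \left(-48\right) = \frac{233}{2089} - 47880 = - \frac{100021087}{2089}$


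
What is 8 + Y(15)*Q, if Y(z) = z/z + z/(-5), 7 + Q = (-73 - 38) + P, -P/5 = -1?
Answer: 234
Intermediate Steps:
P = 5 (P = -5*(-1) = 5)
Q = -113 (Q = -7 + ((-73 - 38) + 5) = -7 + (-111 + 5) = -7 - 106 = -113)
Y(z) = 1 - z/5 (Y(z) = 1 + z*(-⅕) = 1 - z/5)
8 + Y(15)*Q = 8 + (1 - ⅕*15)*(-113) = 8 + (1 - 3)*(-113) = 8 - 2*(-113) = 8 + 226 = 234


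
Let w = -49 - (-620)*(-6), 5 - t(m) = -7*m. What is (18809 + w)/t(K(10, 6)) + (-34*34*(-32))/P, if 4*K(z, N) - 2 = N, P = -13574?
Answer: 101725056/128953 ≈ 788.85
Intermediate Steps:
K(z, N) = ½ + N/4
t(m) = 5 + 7*m (t(m) = 5 - (-7)*m = 5 + 7*m)
w = -3769 (w = -49 - 62*60 = -49 - 3720 = -3769)
(18809 + w)/t(K(10, 6)) + (-34*34*(-32))/P = (18809 - 3769)/(5 + 7*(½ + (¼)*6)) + (-34*34*(-32))/(-13574) = 15040/(5 + 7*(½ + 3/2)) - 1156*(-32)*(-1/13574) = 15040/(5 + 7*2) + 36992*(-1/13574) = 15040/(5 + 14) - 18496/6787 = 15040/19 - 18496/6787 = 101725056/128953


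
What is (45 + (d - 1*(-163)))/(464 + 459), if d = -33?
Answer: 175/923 ≈ 0.18960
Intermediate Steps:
(45 + (d - 1*(-163)))/(464 + 459) = (45 + (-33 - 1*(-163)))/(464 + 459) = (45 + (-33 + 163))/923 = (45 + 130)*(1/923) = 175*(1/923) = 175/923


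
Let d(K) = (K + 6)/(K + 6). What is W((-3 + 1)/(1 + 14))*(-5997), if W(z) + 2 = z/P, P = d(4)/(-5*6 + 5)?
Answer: -7996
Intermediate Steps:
d(K) = 1 (d(K) = (6 + K)/(6 + K) = 1)
P = -1/25 (P = 1/(-5*6 + 5) = 1/(-30 + 5) = 1/(-25) = 1*(-1/25) = -1/25 ≈ -0.040000)
W(z) = -2 - 25*z (W(z) = -2 + z/(-1/25) = -2 + z*(-25) = -2 - 25*z)
W((-3 + 1)/(1 + 14))*(-5997) = (-2 - 25*(-3 + 1)/(1 + 14))*(-5997) = (-2 - (-50)/15)*(-5997) = (-2 - 25*(-2/15))*(-5997) = (-2 + 10/3)*(-5997) = (4/3)*(-5997) = -7996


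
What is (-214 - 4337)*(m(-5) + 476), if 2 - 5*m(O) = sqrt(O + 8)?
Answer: -10840482/5 + 4551*sqrt(3)/5 ≈ -2.1665e+6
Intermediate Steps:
m(O) = 2/5 - sqrt(8 + O)/5 (m(O) = 2/5 - sqrt(O + 8)/5 = 2/5 - sqrt(8 + O)/5)
(-214 - 4337)*(m(-5) + 476) = (-214 - 4337)*((2/5 - sqrt(8 - 5)/5) + 476) = -4551*((2/5 - sqrt(3)/5) + 476) = -4551*(2382/5 - sqrt(3)/5) = -10840482/5 + 4551*sqrt(3)/5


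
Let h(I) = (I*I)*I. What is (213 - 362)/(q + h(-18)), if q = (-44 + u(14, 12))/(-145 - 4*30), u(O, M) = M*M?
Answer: 7897/309116 ≈ 0.025547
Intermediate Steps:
u(O, M) = M²
q = -20/53 (q = (-44 + 12²)/(-145 - 4*30) = (-44 + 144)/(-145 - 120) = 100/(-265) = 100*(-1/265) = -20/53 ≈ -0.37736)
h(I) = I³ (h(I) = I²*I = I³)
(213 - 362)/(q + h(-18)) = (213 - 362)/(-20/53 + (-18)³) = -149/(-20/53 - 5832) = -149/(-309116/53) = -149*(-53/309116) = 7897/309116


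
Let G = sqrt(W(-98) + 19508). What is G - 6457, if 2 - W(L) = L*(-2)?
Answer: -6457 + 3*sqrt(2146) ≈ -6318.0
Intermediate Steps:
W(L) = 2 + 2*L (W(L) = 2 - L*(-2) = 2 - (-2)*L = 2 + 2*L)
G = 3*sqrt(2146) (G = sqrt((2 + 2*(-98)) + 19508) = sqrt((2 - 196) + 19508) = sqrt(-194 + 19508) = sqrt(19314) = 3*sqrt(2146) ≈ 138.97)
G - 6457 = 3*sqrt(2146) - 6457 = -6457 + 3*sqrt(2146)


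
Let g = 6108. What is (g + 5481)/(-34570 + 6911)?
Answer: -11589/27659 ≈ -0.41900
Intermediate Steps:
(g + 5481)/(-34570 + 6911) = (6108 + 5481)/(-34570 + 6911) = 11589/(-27659) = 11589*(-1/27659) = -11589/27659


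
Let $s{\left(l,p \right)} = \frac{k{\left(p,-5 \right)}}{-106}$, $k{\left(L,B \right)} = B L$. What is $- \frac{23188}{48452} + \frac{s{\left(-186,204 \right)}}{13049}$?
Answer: $- \frac{4003010179}{8377314461} \approx -0.47784$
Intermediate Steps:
$s{\left(l,p \right)} = \frac{5 p}{106}$ ($s{\left(l,p \right)} = \frac{\left(-5\right) p}{-106} = - 5 p \left(- \frac{1}{106}\right) = \frac{5 p}{106}$)
$- \frac{23188}{48452} + \frac{s{\left(-186,204 \right)}}{13049} = - \frac{23188}{48452} + \frac{\frac{5}{106} \cdot 204}{13049} = \left(-23188\right) \frac{1}{48452} + \frac{510}{53} \cdot \frac{1}{13049} = - \frac{5797}{12113} + \frac{510}{691597} = - \frac{4003010179}{8377314461}$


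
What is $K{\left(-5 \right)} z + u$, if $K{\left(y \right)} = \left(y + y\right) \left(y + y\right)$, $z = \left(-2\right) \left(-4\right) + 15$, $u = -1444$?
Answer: $856$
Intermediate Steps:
$z = 23$ ($z = 8 + 15 = 23$)
$K{\left(y \right)} = 4 y^{2}$ ($K{\left(y \right)} = 2 y 2 y = 4 y^{2}$)
$K{\left(-5 \right)} z + u = 4 \left(-5\right)^{2} \cdot 23 - 1444 = 4 \cdot 25 \cdot 23 - 1444 = 100 \cdot 23 - 1444 = 2300 - 1444 = 856$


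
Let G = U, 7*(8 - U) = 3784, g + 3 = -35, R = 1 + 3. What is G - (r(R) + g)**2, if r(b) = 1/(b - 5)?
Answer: -14375/7 ≈ -2053.6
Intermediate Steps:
R = 4
g = -38 (g = -3 - 35 = -38)
U = -3728/7 (U = 8 - 1/7*3784 = 8 - 3784/7 = -3728/7 ≈ -532.57)
r(b) = 1/(-5 + b)
G = -3728/7 ≈ -532.57
G - (r(R) + g)**2 = -3728/7 - (1/(-5 + 4) - 38)**2 = -3728/7 - (1/(-1) - 38)**2 = -3728/7 - (-1 - 38)**2 = -3728/7 - 1*(-39)**2 = -3728/7 - 1*1521 = -3728/7 - 1521 = -14375/7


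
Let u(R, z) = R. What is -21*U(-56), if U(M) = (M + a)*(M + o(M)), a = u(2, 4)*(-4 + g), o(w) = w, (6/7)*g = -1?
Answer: -156016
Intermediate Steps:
g = -7/6 (g = (7/6)*(-1) = -7/6 ≈ -1.1667)
a = -31/3 (a = 2*(-4 - 7/6) = 2*(-31/6) = -31/3 ≈ -10.333)
U(M) = 2*M*(-31/3 + M) (U(M) = (M - 31/3)*(M + M) = (-31/3 + M)*(2*M) = 2*M*(-31/3 + M))
-21*U(-56) = -14*(-56)*(-31 + 3*(-56)) = -14*(-56)*(-31 - 168) = -14*(-56)*(-199) = -21*22288/3 = -156016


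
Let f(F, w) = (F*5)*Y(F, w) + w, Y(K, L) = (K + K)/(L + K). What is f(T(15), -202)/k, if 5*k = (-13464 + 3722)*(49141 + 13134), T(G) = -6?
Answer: 5297/3154751860 ≈ 1.6791e-6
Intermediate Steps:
Y(K, L) = 2*K/(K + L) (Y(K, L) = (2*K)/(K + L) = 2*K/(K + L))
k = -121336610 (k = ((-13464 + 3722)*(49141 + 13134))/5 = (-9742*62275)/5 = (⅕)*(-606683050) = -121336610)
f(F, w) = w + 10*F²/(F + w) (f(F, w) = (F*5)*(2*F/(F + w)) + w = (5*F)*(2*F/(F + w)) + w = 10*F²/(F + w) + w = w + 10*F²/(F + w))
f(T(15), -202)/k = ((10*(-6)² - 202*(-6 - 202))/(-6 - 202))/(-121336610) = ((10*36 - 202*(-208))/(-208))*(-1/121336610) = -(360 + 42016)/208*(-1/121336610) = -1/208*42376*(-1/121336610) = -5297/26*(-1/121336610) = 5297/3154751860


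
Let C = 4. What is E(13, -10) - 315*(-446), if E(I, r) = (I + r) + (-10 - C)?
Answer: 140479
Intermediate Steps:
E(I, r) = -14 + I + r (E(I, r) = (I + r) + (-10 - 1*4) = (I + r) + (-10 - 4) = (I + r) - 14 = -14 + I + r)
E(13, -10) - 315*(-446) = (-14 + 13 - 10) - 315*(-446) = -11 + 140490 = 140479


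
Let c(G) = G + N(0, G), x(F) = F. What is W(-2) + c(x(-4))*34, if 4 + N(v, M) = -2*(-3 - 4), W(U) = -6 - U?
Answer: 200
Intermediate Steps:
N(v, M) = 10 (N(v, M) = -4 - 2*(-3 - 4) = -4 - 2*(-7) = -4 + 14 = 10)
c(G) = 10 + G (c(G) = G + 10 = 10 + G)
W(-2) + c(x(-4))*34 = (-6 - 1*(-2)) + (10 - 4)*34 = (-6 + 2) + 6*34 = -4 + 204 = 200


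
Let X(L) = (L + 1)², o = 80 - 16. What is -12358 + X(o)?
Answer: -8133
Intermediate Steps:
o = 64
X(L) = (1 + L)²
-12358 + X(o) = -12358 + (1 + 64)² = -12358 + 65² = -12358 + 4225 = -8133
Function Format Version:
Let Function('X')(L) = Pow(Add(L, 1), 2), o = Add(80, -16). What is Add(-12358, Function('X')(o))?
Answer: -8133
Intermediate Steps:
o = 64
Function('X')(L) = Pow(Add(1, L), 2)
Add(-12358, Function('X')(o)) = Add(-12358, Pow(Add(1, 64), 2)) = Add(-12358, Pow(65, 2)) = Add(-12358, 4225) = -8133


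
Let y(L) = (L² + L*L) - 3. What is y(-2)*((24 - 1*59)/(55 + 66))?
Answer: -175/121 ≈ -1.4463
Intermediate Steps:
y(L) = -3 + 2*L² (y(L) = (L² + L²) - 3 = 2*L² - 3 = -3 + 2*L²)
y(-2)*((24 - 1*59)/(55 + 66)) = (-3 + 2*(-2)²)*((24 - 1*59)/(55 + 66)) = (-3 + 2*4)*((24 - 59)/121) = (-3 + 8)*(-35*1/121) = 5*(-35/121) = -175/121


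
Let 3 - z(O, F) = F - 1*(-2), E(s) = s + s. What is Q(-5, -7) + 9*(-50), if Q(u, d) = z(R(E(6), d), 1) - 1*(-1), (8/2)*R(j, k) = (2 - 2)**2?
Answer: -449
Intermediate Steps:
E(s) = 2*s
R(j, k) = 0 (R(j, k) = (2 - 2)**2/4 = (1/4)*0**2 = (1/4)*0 = 0)
z(O, F) = 1 - F (z(O, F) = 3 - (F - 1*(-2)) = 3 - (F + 2) = 3 - (2 + F) = 3 + (-2 - F) = 1 - F)
Q(u, d) = 1 (Q(u, d) = (1 - 1*1) - 1*(-1) = (1 - 1) + 1 = 0 + 1 = 1)
Q(-5, -7) + 9*(-50) = 1 + 9*(-50) = 1 - 450 = -449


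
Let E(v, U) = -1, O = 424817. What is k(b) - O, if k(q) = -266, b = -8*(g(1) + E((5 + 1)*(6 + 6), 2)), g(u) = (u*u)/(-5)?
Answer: -425083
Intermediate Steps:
g(u) = -u**2/5 (g(u) = u**2*(-1/5) = -u**2/5)
b = 48/5 (b = -8*(-1/5*1**2 - 1) = -8*(-1/5*1 - 1) = -8*(-1/5 - 1) = -8*(-6/5) = 48/5 ≈ 9.6000)
k(b) - O = -266 - 1*424817 = -266 - 424817 = -425083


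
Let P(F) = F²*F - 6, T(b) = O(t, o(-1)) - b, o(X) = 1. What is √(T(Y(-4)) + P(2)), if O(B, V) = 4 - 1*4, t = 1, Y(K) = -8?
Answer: √10 ≈ 3.1623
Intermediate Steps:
O(B, V) = 0 (O(B, V) = 4 - 4 = 0)
T(b) = -b (T(b) = 0 - b = -b)
P(F) = -6 + F³ (P(F) = F³ - 6 = -6 + F³)
√(T(Y(-4)) + P(2)) = √(-1*(-8) + (-6 + 2³)) = √(8 + (-6 + 8)) = √(8 + 2) = √10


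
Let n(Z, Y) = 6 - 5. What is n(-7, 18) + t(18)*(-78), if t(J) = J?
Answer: -1403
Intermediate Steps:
n(Z, Y) = 1
n(-7, 18) + t(18)*(-78) = 1 + 18*(-78) = 1 - 1404 = -1403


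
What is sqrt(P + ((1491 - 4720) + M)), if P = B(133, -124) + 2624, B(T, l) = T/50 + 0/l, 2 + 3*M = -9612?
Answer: 13*I*sqrt(20274)/30 ≈ 61.701*I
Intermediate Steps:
M = -9614/3 (M = -2/3 + (1/3)*(-9612) = -2/3 - 3204 = -9614/3 ≈ -3204.7)
B(T, l) = T/50 (B(T, l) = T*(1/50) + 0 = T/50 + 0 = T/50)
P = 131333/50 (P = (1/50)*133 + 2624 = 133/50 + 2624 = 131333/50 ≈ 2626.7)
sqrt(P + ((1491 - 4720) + M)) = sqrt(131333/50 + ((1491 - 4720) - 9614/3)) = sqrt(131333/50 + (-3229 - 9614/3)) = sqrt(131333/50 - 19301/3) = sqrt(-571051/150) = 13*I*sqrt(20274)/30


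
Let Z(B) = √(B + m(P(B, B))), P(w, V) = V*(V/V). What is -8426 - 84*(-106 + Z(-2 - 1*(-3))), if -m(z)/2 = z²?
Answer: 478 - 84*I ≈ 478.0 - 84.0*I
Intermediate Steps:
P(w, V) = V (P(w, V) = V*1 = V)
m(z) = -2*z²
Z(B) = √(B - 2*B²)
-8426 - 84*(-106 + Z(-2 - 1*(-3))) = -8426 - 84*(-106 + √((-2 - 1*(-3))*(1 - 2*(-2 - 1*(-3))))) = -8426 - 84*(-106 + √((-2 + 3)*(1 - 2*(-2 + 3)))) = -8426 - 84*(-106 + √(1*(1 - 2*1))) = -8426 - 84*(-106 + √(1*(1 - 2))) = -8426 - 84*(-106 + √(1*(-1))) = -8426 - 84*(-106 + √(-1)) = -8426 - 84*(-106 + I) = -8426 + (8904 - 84*I) = 478 - 84*I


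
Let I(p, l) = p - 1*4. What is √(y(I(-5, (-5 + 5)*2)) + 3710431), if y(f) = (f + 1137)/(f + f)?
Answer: √33393315/3 ≈ 1926.2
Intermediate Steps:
I(p, l) = -4 + p (I(p, l) = p - 4 = -4 + p)
y(f) = (1137 + f)/(2*f) (y(f) = (1137 + f)/((2*f)) = (1137 + f)*(1/(2*f)) = (1137 + f)/(2*f))
√(y(I(-5, (-5 + 5)*2)) + 3710431) = √((1137 + (-4 - 5))/(2*(-4 - 5)) + 3710431) = √((½)*(1137 - 9)/(-9) + 3710431) = √((½)*(-⅑)*1128 + 3710431) = √(-188/3 + 3710431) = √(11131105/3) = √33393315/3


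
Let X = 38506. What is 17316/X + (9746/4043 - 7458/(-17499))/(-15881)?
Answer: 249330408639978/554662266586259 ≈ 0.44952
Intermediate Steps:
17316/X + (9746/4043 - 7458/(-17499))/(-15881) = 17316/38506 + (9746/4043 - 7458/(-17499))/(-15881) = 17316*(1/38506) + (9746*(1/4043) - 7458*(-1/17499))*(-1/15881) = 666/1481 + (9746/4043 + 2486/5833)*(-1/15881) = 666/1481 + (66899316/23582819)*(-1/15881) = 666/1481 - 66899316/374518748539 = 249330408639978/554662266586259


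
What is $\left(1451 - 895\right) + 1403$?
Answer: $1959$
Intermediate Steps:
$\left(1451 - 895\right) + 1403 = 556 + 1403 = 1959$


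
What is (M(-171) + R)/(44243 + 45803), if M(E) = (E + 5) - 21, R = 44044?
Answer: 3987/8186 ≈ 0.48705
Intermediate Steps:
M(E) = -16 + E (M(E) = (5 + E) - 21 = -16 + E)
(M(-171) + R)/(44243 + 45803) = ((-16 - 171) + 44044)/(44243 + 45803) = (-187 + 44044)/90046 = 43857*(1/90046) = 3987/8186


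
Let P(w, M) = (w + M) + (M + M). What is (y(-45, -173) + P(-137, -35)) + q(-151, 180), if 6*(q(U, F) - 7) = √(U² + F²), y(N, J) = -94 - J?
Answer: -156 + √55201/6 ≈ -116.84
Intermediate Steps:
q(U, F) = 7 + √(F² + U²)/6 (q(U, F) = 7 + √(U² + F²)/6 = 7 + √(F² + U²)/6)
P(w, M) = w + 3*M (P(w, M) = (M + w) + 2*M = w + 3*M)
(y(-45, -173) + P(-137, -35)) + q(-151, 180) = ((-94 - 1*(-173)) + (-137 + 3*(-35))) + (7 + √(180² + (-151)²)/6) = ((-94 + 173) + (-137 - 105)) + (7 + √(32400 + 22801)/6) = (79 - 242) + (7 + √55201/6) = -163 + (7 + √55201/6) = -156 + √55201/6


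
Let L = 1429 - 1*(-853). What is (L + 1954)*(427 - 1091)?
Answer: -2812704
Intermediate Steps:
L = 2282 (L = 1429 + 853 = 2282)
(L + 1954)*(427 - 1091) = (2282 + 1954)*(427 - 1091) = 4236*(-664) = -2812704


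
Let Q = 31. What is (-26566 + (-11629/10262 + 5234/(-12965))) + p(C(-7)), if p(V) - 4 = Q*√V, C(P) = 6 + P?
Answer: -3534194379753/133046830 + 31*I ≈ -26564.0 + 31.0*I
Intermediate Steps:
p(V) = 4 + 31*√V
(-26566 + (-11629/10262 + 5234/(-12965))) + p(C(-7)) = (-26566 + (-11629/10262 + 5234/(-12965))) + (4 + 31*√(6 - 7)) = (-26566 + (-11629*1/10262 + 5234*(-1/12965))) + (4 + 31*√(-1)) = (-26566 + (-11629/10262 - 5234/12965)) + (4 + 31*I) = (-26566 - 204481293/133046830) + (4 + 31*I) = -3534726567073/133046830 + (4 + 31*I) = -3534194379753/133046830 + 31*I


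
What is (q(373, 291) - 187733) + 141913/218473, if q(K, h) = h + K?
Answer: -40869383724/218473 ≈ -1.8707e+5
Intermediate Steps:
q(K, h) = K + h
(q(373, 291) - 187733) + 141913/218473 = ((373 + 291) - 187733) + 141913/218473 = (664 - 187733) + 141913*(1/218473) = -187069 + 141913/218473 = -40869383724/218473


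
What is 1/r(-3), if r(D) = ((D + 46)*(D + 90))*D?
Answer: -1/11223 ≈ -8.9103e-5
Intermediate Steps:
r(D) = D*(46 + D)*(90 + D) (r(D) = ((46 + D)*(90 + D))*D = D*(46 + D)*(90 + D))
1/r(-3) = 1/(-3*(4140 + (-3)² + 136*(-3))) = 1/(-3*(4140 + 9 - 408)) = 1/(-3*3741) = 1/(-11223) = -1/11223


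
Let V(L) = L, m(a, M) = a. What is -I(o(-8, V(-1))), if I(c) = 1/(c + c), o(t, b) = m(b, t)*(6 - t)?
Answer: 1/28 ≈ 0.035714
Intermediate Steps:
o(t, b) = b*(6 - t)
I(c) = 1/(2*c)
-I(o(-8, V(-1))) = -1/(2*((-(6 - 1*(-8))))) = -1/(2*((-(6 + 8)))) = -1/(2*((-1*14))) = -1/(2*(-14)) = -(-1)/(2*14) = -1*(-1/28) = 1/28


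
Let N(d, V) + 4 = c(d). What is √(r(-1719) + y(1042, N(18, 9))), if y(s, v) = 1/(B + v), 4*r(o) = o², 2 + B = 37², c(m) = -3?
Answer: √85398372985/340 ≈ 859.50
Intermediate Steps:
N(d, V) = -7 (N(d, V) = -4 - 3 = -7)
B = 1367 (B = -2 + 37² = -2 + 1369 = 1367)
r(o) = o²/4
y(s, v) = 1/(1367 + v)
√(r(-1719) + y(1042, N(18, 9))) = √((¼)*(-1719)² + 1/(1367 - 7)) = √((¼)*2954961 + 1/1360) = √(2954961/4 + 1/1360) = √(1004686741/1360) = √85398372985/340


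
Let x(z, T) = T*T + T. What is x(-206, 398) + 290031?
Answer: 448833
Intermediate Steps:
x(z, T) = T + T² (x(z, T) = T² + T = T + T²)
x(-206, 398) + 290031 = 398*(1 + 398) + 290031 = 398*399 + 290031 = 158802 + 290031 = 448833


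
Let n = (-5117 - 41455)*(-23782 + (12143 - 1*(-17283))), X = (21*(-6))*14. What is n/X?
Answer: 21904364/147 ≈ 1.4901e+5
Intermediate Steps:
X = -1764 (X = -126*14 = -1764)
n = -262852368 (n = -46572*(-23782 + (12143 + 17283)) = -46572*(-23782 + 29426) = -46572*5644 = -262852368)
n/X = -262852368/(-1764) = -262852368*(-1/1764) = 21904364/147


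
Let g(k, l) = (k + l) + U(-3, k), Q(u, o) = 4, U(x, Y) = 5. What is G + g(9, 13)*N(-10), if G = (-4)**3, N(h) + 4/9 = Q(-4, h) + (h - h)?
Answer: 32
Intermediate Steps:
N(h) = 32/9 (N(h) = -4/9 + (4 + (h - h)) = -4/9 + (4 + 0) = -4/9 + 4 = 32/9)
g(k, l) = 5 + k + l (g(k, l) = (k + l) + 5 = 5 + k + l)
G = -64
G + g(9, 13)*N(-10) = -64 + (5 + 9 + 13)*(32/9) = -64 + 27*(32/9) = -64 + 96 = 32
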